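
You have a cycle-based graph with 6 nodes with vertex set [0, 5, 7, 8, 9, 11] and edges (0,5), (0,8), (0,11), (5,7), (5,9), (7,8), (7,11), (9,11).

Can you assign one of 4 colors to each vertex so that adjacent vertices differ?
Yes, G is 4-colorable

A valid 4-coloring: color 1: [5, 8, 11]; color 2: [0, 7, 9].
(χ(G) = 2 ≤ 4.)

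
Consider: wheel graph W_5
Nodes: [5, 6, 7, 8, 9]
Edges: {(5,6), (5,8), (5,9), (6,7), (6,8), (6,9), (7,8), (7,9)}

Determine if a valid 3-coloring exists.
Yes, G is 3-colorable

A valid 3-coloring: color 1: [6]; color 2: [8, 9]; color 3: [5, 7].
(χ(G) = 3 ≤ 3.)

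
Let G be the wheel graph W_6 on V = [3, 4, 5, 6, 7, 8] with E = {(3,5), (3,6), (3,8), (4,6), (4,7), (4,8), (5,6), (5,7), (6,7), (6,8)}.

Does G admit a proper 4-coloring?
Yes, G is 4-colorable

A valid 4-coloring: color 1: [6]; color 2: [3, 7]; color 3: [5, 8]; color 4: [4].
(χ(G) = 4 ≤ 4.)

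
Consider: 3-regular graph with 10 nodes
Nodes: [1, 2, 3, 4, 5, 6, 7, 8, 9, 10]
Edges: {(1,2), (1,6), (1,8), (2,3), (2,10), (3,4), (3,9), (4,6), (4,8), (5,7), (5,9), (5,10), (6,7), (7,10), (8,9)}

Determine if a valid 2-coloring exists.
No, G is not 2-colorable

The clique on vertices [5, 7, 10] has size 3 > 2, so it alone needs 3 colors.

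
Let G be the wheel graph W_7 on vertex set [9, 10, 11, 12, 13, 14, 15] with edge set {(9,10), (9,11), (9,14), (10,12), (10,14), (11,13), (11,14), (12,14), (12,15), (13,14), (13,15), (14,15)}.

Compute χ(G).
Clique number ω(G) = 3 (lower bound: χ ≥ ω).
The clique on [9, 10, 14] has size 3, forcing χ ≥ 3, and the coloring below uses 3 colors, so χ(G) = 3.
A valid 3-coloring: color 1: [14]; color 2: [9, 12, 13]; color 3: [10, 11, 15].

χ(G) = 3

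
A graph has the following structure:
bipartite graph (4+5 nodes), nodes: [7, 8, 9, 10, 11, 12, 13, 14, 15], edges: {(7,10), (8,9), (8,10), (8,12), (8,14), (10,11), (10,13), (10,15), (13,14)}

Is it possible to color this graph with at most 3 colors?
A valid 3-coloring: color 1: [9, 10, 12, 14]; color 2: [7, 8, 11, 13, 15].
(χ(G) = 2 ≤ 3.)

Yes, G is 3-colorable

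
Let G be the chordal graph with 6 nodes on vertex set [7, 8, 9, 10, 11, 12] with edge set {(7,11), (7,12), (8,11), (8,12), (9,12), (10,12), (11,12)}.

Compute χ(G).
Clique number ω(G) = 3 (lower bound: χ ≥ ω).
The clique on [8, 11, 12] has size 3, forcing χ ≥ 3, and the coloring below uses 3 colors, so χ(G) = 3.
A valid 3-coloring: color 1: [12]; color 2: [9, 10, 11]; color 3: [7, 8].

χ(G) = 3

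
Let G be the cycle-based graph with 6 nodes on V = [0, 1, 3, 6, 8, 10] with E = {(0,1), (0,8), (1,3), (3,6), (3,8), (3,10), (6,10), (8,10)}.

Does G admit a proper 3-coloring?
A valid 3-coloring: color 1: [0, 3]; color 2: [1, 10]; color 3: [6, 8].
(χ(G) = 3 ≤ 3.)

Yes, G is 3-colorable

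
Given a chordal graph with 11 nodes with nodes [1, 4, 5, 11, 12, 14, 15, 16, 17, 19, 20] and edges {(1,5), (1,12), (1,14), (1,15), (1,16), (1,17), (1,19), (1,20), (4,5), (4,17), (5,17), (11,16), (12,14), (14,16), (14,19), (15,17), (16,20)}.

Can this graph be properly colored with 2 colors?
No, G is not 2-colorable

The clique on vertices [1, 5, 17] has size 3 > 2, so it alone needs 3 colors.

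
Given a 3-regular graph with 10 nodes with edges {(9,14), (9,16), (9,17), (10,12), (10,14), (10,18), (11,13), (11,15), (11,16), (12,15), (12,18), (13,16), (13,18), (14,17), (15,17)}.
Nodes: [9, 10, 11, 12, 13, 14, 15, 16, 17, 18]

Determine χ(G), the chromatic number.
Clique number ω(G) = 3 (lower bound: χ ≥ ω).
The clique on [9, 14, 17] has size 3, forcing χ ≥ 3, and the coloring below uses 3 colors, so χ(G) = 3.
A valid 3-coloring: color 1: [14, 15, 16, 18]; color 2: [10, 13, 17]; color 3: [9, 11, 12].

χ(G) = 3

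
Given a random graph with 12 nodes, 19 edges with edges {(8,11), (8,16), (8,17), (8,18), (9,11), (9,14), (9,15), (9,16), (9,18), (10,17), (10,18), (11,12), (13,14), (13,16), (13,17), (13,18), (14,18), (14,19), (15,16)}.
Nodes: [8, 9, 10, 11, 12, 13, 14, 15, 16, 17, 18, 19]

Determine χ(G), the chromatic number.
Clique number ω(G) = 3 (lower bound: χ ≥ ω).
The clique on [9, 15, 16] has size 3, forcing χ ≥ 3, and the coloring below uses 3 colors, so χ(G) = 3.
A valid 3-coloring: color 1: [8, 9, 10, 12, 13, 19]; color 2: [11, 16, 17, 18]; color 3: [14, 15].

χ(G) = 3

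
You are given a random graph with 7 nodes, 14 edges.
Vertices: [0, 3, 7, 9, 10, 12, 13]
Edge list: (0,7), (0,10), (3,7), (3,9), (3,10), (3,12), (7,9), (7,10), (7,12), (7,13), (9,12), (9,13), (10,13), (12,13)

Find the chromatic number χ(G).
χ(G) = 4

Clique number ω(G) = 4 (lower bound: χ ≥ ω).
The clique on [3, 7, 9, 12] has size 4, forcing χ ≥ 4, and the coloring below uses 4 colors, so χ(G) = 4.
A valid 4-coloring: color 1: [7]; color 2: [10, 12]; color 3: [0, 3, 13]; color 4: [9].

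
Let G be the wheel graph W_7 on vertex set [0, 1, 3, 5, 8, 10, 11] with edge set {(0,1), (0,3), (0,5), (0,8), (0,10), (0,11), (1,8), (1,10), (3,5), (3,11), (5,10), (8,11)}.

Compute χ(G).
Clique number ω(G) = 3 (lower bound: χ ≥ ω).
The clique on [0, 8, 11] has size 3, forcing χ ≥ 3, and the coloring below uses 3 colors, so χ(G) = 3.
A valid 3-coloring: color 1: [0]; color 2: [3, 8, 10]; color 3: [1, 5, 11].

χ(G) = 3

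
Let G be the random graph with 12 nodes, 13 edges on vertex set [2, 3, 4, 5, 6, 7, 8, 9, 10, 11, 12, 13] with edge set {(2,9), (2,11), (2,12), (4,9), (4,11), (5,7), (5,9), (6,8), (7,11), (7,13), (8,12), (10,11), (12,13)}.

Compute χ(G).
χ(G) = 3

Clique number ω(G) = 2 (lower bound: χ ≥ ω).
Odd cycle [4, 9, 5, 7, 11] needs 3 colors (χ ≥ 3).
The coloring below uses 3 colors, so χ(G) = 3.
A valid 3-coloring: color 1: [3, 6, 9, 11, 12]; color 2: [2, 4, 7, 8, 10]; color 3: [5, 13].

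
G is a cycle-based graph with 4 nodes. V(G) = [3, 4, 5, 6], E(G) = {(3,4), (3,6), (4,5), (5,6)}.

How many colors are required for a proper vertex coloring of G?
Clique number ω(G) = 2 (lower bound: χ ≥ ω).
The graph is bipartite (no odd cycle), so 2 colors suffice: χ(G) = 2.
A valid 2-coloring: color 1: [3, 5]; color 2: [4, 6].

χ(G) = 2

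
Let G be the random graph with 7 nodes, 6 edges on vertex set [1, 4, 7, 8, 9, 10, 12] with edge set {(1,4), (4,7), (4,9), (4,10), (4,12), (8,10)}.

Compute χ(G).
χ(G) = 2

Clique number ω(G) = 2 (lower bound: χ ≥ ω).
The graph is bipartite (no odd cycle), so 2 colors suffice: χ(G) = 2.
A valid 2-coloring: color 1: [4, 8]; color 2: [1, 7, 9, 10, 12].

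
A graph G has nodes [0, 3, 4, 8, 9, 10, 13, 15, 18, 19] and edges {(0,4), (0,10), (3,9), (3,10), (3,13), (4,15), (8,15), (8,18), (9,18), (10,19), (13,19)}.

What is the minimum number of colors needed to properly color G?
χ(G) = 2

Clique number ω(G) = 2 (lower bound: χ ≥ ω).
The graph is bipartite (no odd cycle), so 2 colors suffice: χ(G) = 2.
A valid 2-coloring: color 1: [4, 8, 9, 10, 13]; color 2: [0, 3, 15, 18, 19].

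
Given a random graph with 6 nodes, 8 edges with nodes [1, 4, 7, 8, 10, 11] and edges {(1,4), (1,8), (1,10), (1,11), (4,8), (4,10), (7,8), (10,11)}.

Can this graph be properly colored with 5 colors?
A valid 5-coloring: color 1: [1, 7]; color 2: [8, 10]; color 3: [4, 11].
(χ(G) = 3 ≤ 5.)

Yes, G is 5-colorable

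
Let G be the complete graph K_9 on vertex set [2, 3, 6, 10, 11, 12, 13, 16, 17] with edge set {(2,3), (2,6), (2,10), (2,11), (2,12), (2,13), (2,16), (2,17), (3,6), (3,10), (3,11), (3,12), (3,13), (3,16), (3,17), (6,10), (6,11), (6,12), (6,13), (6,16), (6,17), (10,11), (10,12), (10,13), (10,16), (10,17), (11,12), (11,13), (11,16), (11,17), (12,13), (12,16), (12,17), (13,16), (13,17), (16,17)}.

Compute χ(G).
χ(G) = 9

Clique number ω(G) = 9 (lower bound: χ ≥ ω).
The clique on [2, 3, 6, 10, 11, 12, 13, 16, 17] has size 9, forcing χ ≥ 9, and the coloring below uses 9 colors, so χ(G) = 9.
A valid 9-coloring: color 1: [6]; color 2: [3]; color 3: [2]; color 4: [13]; color 5: [11]; color 6: [17]; color 7: [10]; color 8: [12]; color 9: [16].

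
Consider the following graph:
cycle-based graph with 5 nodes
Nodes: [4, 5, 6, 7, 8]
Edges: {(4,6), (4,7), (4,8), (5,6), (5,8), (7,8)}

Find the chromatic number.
χ(G) = 3

Clique number ω(G) = 3 (lower bound: χ ≥ ω).
The clique on [4, 7, 8] has size 3, forcing χ ≥ 3, and the coloring below uses 3 colors, so χ(G) = 3.
A valid 3-coloring: color 1: [4, 5]; color 2: [6, 8]; color 3: [7].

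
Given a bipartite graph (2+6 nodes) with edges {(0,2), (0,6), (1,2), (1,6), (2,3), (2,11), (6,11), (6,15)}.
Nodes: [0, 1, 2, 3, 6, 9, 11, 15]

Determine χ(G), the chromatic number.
χ(G) = 2

Clique number ω(G) = 2 (lower bound: χ ≥ ω).
The graph is bipartite (no odd cycle), so 2 colors suffice: χ(G) = 2.
A valid 2-coloring: color 1: [2, 6, 9]; color 2: [0, 1, 3, 11, 15].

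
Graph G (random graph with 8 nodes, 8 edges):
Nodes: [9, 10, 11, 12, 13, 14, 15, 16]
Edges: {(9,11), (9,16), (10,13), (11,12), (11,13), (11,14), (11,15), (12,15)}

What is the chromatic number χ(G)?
χ(G) = 3

Clique number ω(G) = 3 (lower bound: χ ≥ ω).
The clique on [11, 12, 15] has size 3, forcing χ ≥ 3, and the coloring below uses 3 colors, so χ(G) = 3.
A valid 3-coloring: color 1: [10, 11, 16]; color 2: [9, 13, 14, 15]; color 3: [12].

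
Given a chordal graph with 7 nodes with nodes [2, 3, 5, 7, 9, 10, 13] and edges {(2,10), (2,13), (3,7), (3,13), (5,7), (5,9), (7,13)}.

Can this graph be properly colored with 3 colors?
Yes, G is 3-colorable

A valid 3-coloring: color 1: [5, 10, 13]; color 2: [2, 7, 9]; color 3: [3].
(χ(G) = 3 ≤ 3.)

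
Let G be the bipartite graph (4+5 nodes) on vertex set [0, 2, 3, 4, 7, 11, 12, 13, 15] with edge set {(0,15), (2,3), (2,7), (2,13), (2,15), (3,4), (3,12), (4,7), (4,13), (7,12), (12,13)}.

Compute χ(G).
Clique number ω(G) = 2 (lower bound: χ ≥ ω).
The graph is bipartite (no odd cycle), so 2 colors suffice: χ(G) = 2.
A valid 2-coloring: color 1: [0, 2, 4, 11, 12]; color 2: [3, 7, 13, 15].

χ(G) = 2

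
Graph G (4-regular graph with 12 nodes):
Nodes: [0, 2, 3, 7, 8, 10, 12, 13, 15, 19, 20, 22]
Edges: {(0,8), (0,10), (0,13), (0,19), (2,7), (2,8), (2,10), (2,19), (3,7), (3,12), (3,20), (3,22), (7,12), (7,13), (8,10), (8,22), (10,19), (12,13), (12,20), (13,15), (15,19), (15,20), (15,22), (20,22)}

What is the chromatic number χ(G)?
χ(G) = 4

Clique number ω(G) = 3 (lower bound: χ ≥ ω).
Suppose a proper 3-coloring c exists. The clique [0, 8, 10] takes 3 distinct colors; by symmetry let c(0) = 1, c(8) = 2, c(10) = 3.
- Vertex 2: neighbors [8, 10] already have colors [2, 3] ⇒ c(2) = 1.
- Vertex 19: neighbors [0, 10] already have colors [1, 3] ⇒ c(19) = 2.
- Vertex 7: neighbors [2] already have colors [1]; try each remaining color.
- Case c(7) = 2:
  - Vertex 13: neighbors [0, 7] already have colors [1, 2] ⇒ c(13) = 3.
  - Vertex 12: neighbors [7, 13] already have colors [2, 3] ⇒ c(12) = 1.
  - Vertex 3: neighbors [12, 7] already have colors [1, 2] ⇒ c(3) = 3.
  - Vertex 15: neighbors [19, 13] already have colors [2, 3] ⇒ c(15) = 1.
  - Vertex 22: neighbors [15, 8, 3] already have colors [1, 2, 3] — all 3 colors blocked. Contradiction.
- Case c(7) = 3:
  - Vertex 13: neighbors [0, 7] already have colors [1, 3] ⇒ c(13) = 2.
  - Vertex 12: neighbors [13, 7] already have colors [2, 3] ⇒ c(12) = 1.
  - Vertex 3: neighbors [12, 7] already have colors [1, 3] ⇒ c(3) = 2.
  - Vertex 20: neighbors [12, 3] already have colors [1, 2] ⇒ c(20) = 3.
  - Vertex 15: neighbors [13, 20] already have colors [2, 3] ⇒ c(15) = 1.
  - Vertex 22: neighbors [15, 3, 20] already have colors [1, 2, 3] — all 3 colors blocked. Contradiction.
Every case ends in a contradiction, so G has no proper 3-coloring (χ ≥ 4).
The coloring below uses 4 colors, so χ(G) = 4.
A valid 4-coloring: color 1: [7, 8, 19, 20]; color 2: [10, 12, 22]; color 3: [0, 2, 3, 15]; color 4: [13].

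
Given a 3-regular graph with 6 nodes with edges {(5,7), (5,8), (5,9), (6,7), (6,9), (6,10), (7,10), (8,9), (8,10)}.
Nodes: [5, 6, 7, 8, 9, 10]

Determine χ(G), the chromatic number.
Clique number ω(G) = 3 (lower bound: χ ≥ ω).
The clique on [6, 7, 10] has size 3, forcing χ ≥ 3, and the coloring below uses 3 colors, so χ(G) = 3.
A valid 3-coloring: color 1: [7, 8]; color 2: [5, 6]; color 3: [9, 10].

χ(G) = 3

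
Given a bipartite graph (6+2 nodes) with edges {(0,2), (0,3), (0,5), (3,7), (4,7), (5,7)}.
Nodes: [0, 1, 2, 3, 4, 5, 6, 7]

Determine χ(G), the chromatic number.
χ(G) = 2

Clique number ω(G) = 2 (lower bound: χ ≥ ω).
The graph is bipartite (no odd cycle), so 2 colors suffice: χ(G) = 2.
A valid 2-coloring: color 1: [0, 1, 6, 7]; color 2: [2, 3, 4, 5].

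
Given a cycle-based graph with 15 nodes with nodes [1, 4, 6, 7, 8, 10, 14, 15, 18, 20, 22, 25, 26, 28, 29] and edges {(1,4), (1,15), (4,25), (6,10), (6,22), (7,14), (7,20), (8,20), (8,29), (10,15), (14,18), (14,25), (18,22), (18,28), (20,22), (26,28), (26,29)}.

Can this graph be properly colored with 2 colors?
No, G is not 2-colorable

Odd cycle [22, 20, 7, 14, 18] needs 3 colors (χ ≥ 3).
Hence χ(G) ≥ 3 > 2, so no proper 2-coloring exists.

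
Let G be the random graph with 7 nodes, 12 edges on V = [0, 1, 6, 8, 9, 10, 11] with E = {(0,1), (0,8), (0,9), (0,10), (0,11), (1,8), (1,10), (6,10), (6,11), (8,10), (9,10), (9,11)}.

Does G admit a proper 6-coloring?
A valid 6-coloring: color 1: [10, 11]; color 2: [0, 6]; color 3: [1, 9]; color 4: [8].
(χ(G) = 4 ≤ 6.)

Yes, G is 6-colorable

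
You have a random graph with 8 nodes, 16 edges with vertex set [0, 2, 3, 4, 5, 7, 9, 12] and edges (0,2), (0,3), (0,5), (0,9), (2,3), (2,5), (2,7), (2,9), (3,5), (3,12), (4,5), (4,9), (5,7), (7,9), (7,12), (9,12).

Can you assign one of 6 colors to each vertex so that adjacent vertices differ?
Yes, G is 6-colorable

A valid 6-coloring: color 1: [5, 9]; color 2: [2, 4, 12]; color 3: [3, 7]; color 4: [0].
(χ(G) = 4 ≤ 6.)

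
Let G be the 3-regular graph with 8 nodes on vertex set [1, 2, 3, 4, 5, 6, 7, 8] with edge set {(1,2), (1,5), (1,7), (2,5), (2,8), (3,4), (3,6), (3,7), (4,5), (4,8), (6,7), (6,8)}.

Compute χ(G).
Clique number ω(G) = 3 (lower bound: χ ≥ ω).
The clique on [1, 2, 5] has size 3, forcing χ ≥ 3, and the coloring below uses 3 colors, so χ(G) = 3.
A valid 3-coloring: color 1: [2, 4, 7]; color 2: [1, 3, 8]; color 3: [5, 6].

χ(G) = 3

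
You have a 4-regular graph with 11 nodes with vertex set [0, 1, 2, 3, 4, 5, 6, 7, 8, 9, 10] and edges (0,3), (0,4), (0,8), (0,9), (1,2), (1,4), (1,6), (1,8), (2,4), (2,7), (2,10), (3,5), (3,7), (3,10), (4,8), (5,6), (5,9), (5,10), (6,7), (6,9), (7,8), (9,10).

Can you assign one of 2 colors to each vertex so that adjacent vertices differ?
No, G is not 2-colorable

The clique on vertices [0, 4, 8] has size 3 > 2, so it alone needs 3 colors.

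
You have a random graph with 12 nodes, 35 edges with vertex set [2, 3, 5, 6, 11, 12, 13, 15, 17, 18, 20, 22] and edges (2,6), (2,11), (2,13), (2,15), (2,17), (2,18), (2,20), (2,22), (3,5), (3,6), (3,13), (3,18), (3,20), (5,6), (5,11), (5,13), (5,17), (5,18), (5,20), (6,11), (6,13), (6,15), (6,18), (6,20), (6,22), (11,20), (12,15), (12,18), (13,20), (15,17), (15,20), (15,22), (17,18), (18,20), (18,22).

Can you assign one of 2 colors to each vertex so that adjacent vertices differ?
No, G is not 2-colorable

The clique on vertices [3, 5, 6, 18, 20] has size 5 > 2, so it alone needs 5 colors.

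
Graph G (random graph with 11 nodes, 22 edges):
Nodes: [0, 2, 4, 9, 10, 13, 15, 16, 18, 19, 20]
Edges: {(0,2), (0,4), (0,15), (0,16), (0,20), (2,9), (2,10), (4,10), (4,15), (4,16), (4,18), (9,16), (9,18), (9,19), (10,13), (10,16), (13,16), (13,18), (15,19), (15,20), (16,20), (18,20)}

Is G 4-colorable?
A valid 4-coloring: color 1: [2, 15, 16, 18]; color 2: [0, 9, 10]; color 3: [4, 13, 19, 20].
(χ(G) = 3 ≤ 4.)

Yes, G is 4-colorable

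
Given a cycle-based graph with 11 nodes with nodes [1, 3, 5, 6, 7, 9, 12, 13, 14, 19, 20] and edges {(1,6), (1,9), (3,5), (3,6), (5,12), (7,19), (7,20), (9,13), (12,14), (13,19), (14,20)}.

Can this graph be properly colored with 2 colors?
No, G is not 2-colorable

Odd cycle [5, 12, 14, 20, 7, 19, 13, 9, 1, 6, 3] needs 3 colors (χ ≥ 3).
Hence χ(G) ≥ 3 > 2, so no proper 2-coloring exists.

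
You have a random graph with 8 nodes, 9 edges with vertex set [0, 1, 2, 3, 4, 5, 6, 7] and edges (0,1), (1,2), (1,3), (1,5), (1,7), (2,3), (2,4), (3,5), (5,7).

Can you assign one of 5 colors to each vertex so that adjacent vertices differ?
Yes, G is 5-colorable

A valid 5-coloring: color 1: [1, 4, 6]; color 2: [0, 2, 5]; color 3: [3, 7].
(χ(G) = 3 ≤ 5.)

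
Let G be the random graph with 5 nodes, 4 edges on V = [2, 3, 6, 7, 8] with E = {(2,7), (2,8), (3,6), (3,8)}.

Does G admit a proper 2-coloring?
A valid 2-coloring: color 1: [2, 3]; color 2: [6, 7, 8].
(χ(G) = 2 ≤ 2.)

Yes, G is 2-colorable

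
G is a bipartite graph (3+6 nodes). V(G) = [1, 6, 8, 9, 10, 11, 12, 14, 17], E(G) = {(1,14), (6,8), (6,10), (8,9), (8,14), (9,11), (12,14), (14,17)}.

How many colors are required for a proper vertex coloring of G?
Clique number ω(G) = 2 (lower bound: χ ≥ ω).
The graph is bipartite (no odd cycle), so 2 colors suffice: χ(G) = 2.
A valid 2-coloring: color 1: [6, 9, 14]; color 2: [1, 8, 10, 11, 12, 17].

χ(G) = 2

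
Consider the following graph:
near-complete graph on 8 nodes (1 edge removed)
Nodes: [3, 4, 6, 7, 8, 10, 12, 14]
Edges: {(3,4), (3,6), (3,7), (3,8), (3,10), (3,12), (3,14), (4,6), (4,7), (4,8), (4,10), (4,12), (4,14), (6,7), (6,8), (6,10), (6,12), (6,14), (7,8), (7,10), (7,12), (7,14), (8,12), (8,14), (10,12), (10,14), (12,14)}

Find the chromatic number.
Clique number ω(G) = 7 (lower bound: χ ≥ ω).
The clique on [3, 4, 6, 7, 8, 12, 14] has size 7, forcing χ ≥ 7, and the coloring below uses 7 colors, so χ(G) = 7.
A valid 7-coloring: color 1: [14]; color 2: [3]; color 3: [7]; color 4: [12]; color 5: [4]; color 6: [6]; color 7: [8, 10].

χ(G) = 7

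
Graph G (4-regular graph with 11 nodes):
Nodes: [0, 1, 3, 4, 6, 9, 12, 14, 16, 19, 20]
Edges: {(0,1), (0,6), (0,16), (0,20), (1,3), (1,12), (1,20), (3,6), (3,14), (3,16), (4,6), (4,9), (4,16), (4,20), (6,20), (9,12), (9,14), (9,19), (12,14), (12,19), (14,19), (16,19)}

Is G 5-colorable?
Yes, G is 5-colorable

A valid 5-coloring: color 1: [1, 6, 9, 16]; color 2: [3, 19, 20]; color 3: [0, 4, 12]; color 4: [14].
(χ(G) = 4 ≤ 5.)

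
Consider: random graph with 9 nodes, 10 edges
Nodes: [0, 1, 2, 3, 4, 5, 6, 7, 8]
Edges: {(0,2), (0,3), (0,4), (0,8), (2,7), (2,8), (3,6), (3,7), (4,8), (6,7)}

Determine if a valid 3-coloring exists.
Yes, G is 3-colorable

A valid 3-coloring: color 1: [0, 1, 5, 7]; color 2: [3, 8]; color 3: [2, 4, 6].
(χ(G) = 3 ≤ 3.)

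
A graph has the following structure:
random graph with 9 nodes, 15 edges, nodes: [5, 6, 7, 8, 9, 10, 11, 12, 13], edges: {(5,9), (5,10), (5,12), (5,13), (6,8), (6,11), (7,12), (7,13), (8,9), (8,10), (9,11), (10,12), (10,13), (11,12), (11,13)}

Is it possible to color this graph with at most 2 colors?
The clique on vertices [5, 10, 12] has size 3 > 2, so it alone needs 3 colors.

No, G is not 2-colorable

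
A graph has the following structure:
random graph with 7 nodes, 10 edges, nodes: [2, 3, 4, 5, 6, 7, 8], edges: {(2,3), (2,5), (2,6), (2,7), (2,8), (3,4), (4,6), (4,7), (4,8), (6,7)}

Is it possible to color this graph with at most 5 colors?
Yes, G is 5-colorable

A valid 5-coloring: color 1: [2, 4]; color 2: [3, 5, 6, 8]; color 3: [7].
(χ(G) = 3 ≤ 5.)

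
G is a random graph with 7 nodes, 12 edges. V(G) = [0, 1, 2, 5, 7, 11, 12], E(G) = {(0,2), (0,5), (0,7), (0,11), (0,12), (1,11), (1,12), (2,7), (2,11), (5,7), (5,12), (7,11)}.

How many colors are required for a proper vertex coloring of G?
χ(G) = 4

Clique number ω(G) = 4 (lower bound: χ ≥ ω).
The clique on [0, 2, 7, 11] has size 4, forcing χ ≥ 4, and the coloring below uses 4 colors, so χ(G) = 4.
A valid 4-coloring: color 1: [0, 1]; color 2: [7, 12]; color 3: [5, 11]; color 4: [2].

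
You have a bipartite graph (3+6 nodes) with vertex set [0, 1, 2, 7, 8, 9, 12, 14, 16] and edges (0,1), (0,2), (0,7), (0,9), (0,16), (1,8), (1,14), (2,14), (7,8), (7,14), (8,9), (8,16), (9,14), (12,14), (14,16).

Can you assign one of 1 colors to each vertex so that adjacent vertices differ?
No, G is not 1-colorable

Edge (0,1) forces its endpoints to differ, so 1 color is not enough.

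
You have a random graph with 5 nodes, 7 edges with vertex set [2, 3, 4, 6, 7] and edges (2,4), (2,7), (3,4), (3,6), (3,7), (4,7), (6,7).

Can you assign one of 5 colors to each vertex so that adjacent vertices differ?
A valid 5-coloring: color 1: [7]; color 2: [4, 6]; color 3: [2, 3].
(χ(G) = 3 ≤ 5.)

Yes, G is 5-colorable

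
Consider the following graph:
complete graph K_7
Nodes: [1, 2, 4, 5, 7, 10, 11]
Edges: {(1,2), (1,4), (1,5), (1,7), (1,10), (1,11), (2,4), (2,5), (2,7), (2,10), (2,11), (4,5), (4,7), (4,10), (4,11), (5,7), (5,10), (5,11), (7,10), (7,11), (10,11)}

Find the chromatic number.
χ(G) = 7

Clique number ω(G) = 7 (lower bound: χ ≥ ω).
The clique on [1, 2, 4, 5, 7, 10, 11] has size 7, forcing χ ≥ 7, and the coloring below uses 7 colors, so χ(G) = 7.
A valid 7-coloring: color 1: [7]; color 2: [10]; color 3: [5]; color 4: [2]; color 5: [11]; color 6: [4]; color 7: [1].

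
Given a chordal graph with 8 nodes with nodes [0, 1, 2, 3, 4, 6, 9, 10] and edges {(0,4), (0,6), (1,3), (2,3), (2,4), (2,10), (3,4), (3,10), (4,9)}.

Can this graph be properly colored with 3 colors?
Yes, G is 3-colorable

A valid 3-coloring: color 1: [1, 4, 6, 10]; color 2: [0, 3, 9]; color 3: [2].
(χ(G) = 3 ≤ 3.)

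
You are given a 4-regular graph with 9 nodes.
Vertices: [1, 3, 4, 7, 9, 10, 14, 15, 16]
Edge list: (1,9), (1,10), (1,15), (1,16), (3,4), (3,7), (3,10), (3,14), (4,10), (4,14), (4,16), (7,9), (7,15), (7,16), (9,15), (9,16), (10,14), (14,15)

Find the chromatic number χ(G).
Clique number ω(G) = 4 (lower bound: χ ≥ ω).
The clique on [3, 4, 10, 14] has size 4, forcing χ ≥ 4, and the coloring below uses 4 colors, so χ(G) = 4.
A valid 4-coloring: color 1: [3, 9]; color 2: [10, 15, 16]; color 3: [1, 7, 14]; color 4: [4].

χ(G) = 4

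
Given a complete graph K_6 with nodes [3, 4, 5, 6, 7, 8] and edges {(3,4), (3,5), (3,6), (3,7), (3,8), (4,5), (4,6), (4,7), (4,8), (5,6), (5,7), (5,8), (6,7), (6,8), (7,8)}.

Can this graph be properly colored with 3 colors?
The clique on vertices [3, 4, 5, 6, 7, 8] has size 6 > 3, so it alone needs 6 colors.

No, G is not 3-colorable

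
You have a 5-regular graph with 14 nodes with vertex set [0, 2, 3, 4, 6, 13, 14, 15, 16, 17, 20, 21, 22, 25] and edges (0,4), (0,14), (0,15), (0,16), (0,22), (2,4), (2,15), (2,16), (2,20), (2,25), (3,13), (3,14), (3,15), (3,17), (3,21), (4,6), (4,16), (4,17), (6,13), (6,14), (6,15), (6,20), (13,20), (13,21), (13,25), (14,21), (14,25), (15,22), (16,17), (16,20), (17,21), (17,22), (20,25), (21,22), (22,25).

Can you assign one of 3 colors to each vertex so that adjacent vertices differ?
No, G is not 3-colorable

Suppose a proper 3-coloring c exists. The clique [0, 4, 16] takes 3 distinct colors; by symmetry let c(0) = 1, c(4) = 2, c(16) = 3.
- Vertex 2: neighbors [4, 16] already have colors [2, 3] ⇒ c(2) = 1.
- Vertex 17: neighbors [4, 16] already have colors [2, 3] ⇒ c(17) = 1.
- Vertex 20: neighbors [2, 16] already have colors [1, 3] ⇒ c(20) = 2.
- Vertex 25: neighbors [2, 20] already have colors [1, 2] ⇒ c(25) = 3.
- Vertex 13: neighbors [20, 25] already have colors [2, 3] ⇒ c(13) = 1.
- Vertex 14: neighbors [0, 25] already have colors [1, 3] ⇒ c(14) = 2.
- Vertex 3: neighbors [13, 14] already have colors [1, 2] ⇒ c(3) = 3.
- Vertex 21: neighbors [13, 14, 3] already have colors [1, 2, 3] — all 3 colors blocked. Contradiction.
The forced assignments end in a contradiction, so G has no proper 3-coloring (χ ≥ 4).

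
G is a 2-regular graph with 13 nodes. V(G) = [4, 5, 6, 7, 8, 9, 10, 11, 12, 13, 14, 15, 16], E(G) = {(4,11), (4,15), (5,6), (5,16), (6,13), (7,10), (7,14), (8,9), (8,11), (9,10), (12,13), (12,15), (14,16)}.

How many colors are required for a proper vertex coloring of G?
χ(G) = 3

Clique number ω(G) = 2 (lower bound: χ ≥ ω).
Odd cycle [8, 9, 10, 7, 14, 16, 5, 6, 13, 12, 15, 4, 11] needs 3 colors (χ ≥ 3).
The coloring below uses 3 colors, so χ(G) = 3.
A valid 3-coloring: color 1: [4, 6, 8, 10, 12, 14]; color 2: [5, 7, 9, 11, 13, 15]; color 3: [16].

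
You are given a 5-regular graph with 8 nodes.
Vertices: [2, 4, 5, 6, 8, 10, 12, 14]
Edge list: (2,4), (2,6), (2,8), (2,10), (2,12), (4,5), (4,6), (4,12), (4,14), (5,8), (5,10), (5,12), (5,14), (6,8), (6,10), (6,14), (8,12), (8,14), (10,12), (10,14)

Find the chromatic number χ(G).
Clique number ω(G) = 3 (lower bound: χ ≥ ω).
Odd cycle [14, 6, 2, 12, 5] needs 3 colors (χ ≥ 3).
Vertex 4 is adjacent to every vertex of [2, 5, 6, 12, 14], which already need 3 colors among themselves, so 4 needs a new color (χ ≥ 4).
The coloring below uses 4 colors, so χ(G) = 4.
A valid 4-coloring: color 1: [6, 12]; color 2: [4, 8, 10]; color 3: [2, 14]; color 4: [5].

χ(G) = 4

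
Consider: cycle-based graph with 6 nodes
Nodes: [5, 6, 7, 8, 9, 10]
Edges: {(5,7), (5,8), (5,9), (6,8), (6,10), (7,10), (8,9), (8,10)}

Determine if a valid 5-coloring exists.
A valid 5-coloring: color 1: [7, 8]; color 2: [5, 10]; color 3: [6, 9].
(χ(G) = 3 ≤ 5.)

Yes, G is 5-colorable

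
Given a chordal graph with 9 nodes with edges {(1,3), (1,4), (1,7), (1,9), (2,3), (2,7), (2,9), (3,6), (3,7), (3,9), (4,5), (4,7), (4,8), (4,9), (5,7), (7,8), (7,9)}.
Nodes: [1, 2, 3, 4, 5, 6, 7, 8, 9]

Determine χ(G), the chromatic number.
Clique number ω(G) = 4 (lower bound: χ ≥ ω).
The clique on [2, 3, 7, 9] has size 4, forcing χ ≥ 4, and the coloring below uses 4 colors, so χ(G) = 4.
A valid 4-coloring: color 1: [6, 7]; color 2: [3, 4]; color 3: [5, 8, 9]; color 4: [1, 2].

χ(G) = 4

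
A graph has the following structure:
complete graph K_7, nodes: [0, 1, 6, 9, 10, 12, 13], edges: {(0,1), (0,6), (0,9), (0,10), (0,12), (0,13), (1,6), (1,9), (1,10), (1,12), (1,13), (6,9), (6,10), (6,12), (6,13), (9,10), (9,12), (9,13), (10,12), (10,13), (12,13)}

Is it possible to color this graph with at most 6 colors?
No, G is not 6-colorable

The clique on vertices [0, 1, 6, 9, 10, 12, 13] has size 7 > 6, so it alone needs 7 colors.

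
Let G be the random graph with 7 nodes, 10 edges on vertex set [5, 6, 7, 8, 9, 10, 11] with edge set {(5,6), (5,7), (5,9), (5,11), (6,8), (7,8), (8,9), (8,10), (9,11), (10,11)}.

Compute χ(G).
χ(G) = 3

Clique number ω(G) = 3 (lower bound: χ ≥ ω).
The clique on [5, 9, 11] has size 3, forcing χ ≥ 3, and the coloring below uses 3 colors, so χ(G) = 3.
A valid 3-coloring: color 1: [5, 8]; color 2: [6, 7, 9, 10]; color 3: [11].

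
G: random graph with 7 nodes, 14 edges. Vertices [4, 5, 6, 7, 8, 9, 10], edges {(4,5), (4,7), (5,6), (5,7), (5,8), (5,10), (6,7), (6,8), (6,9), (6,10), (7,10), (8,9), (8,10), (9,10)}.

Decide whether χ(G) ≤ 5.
A valid 5-coloring: color 1: [4, 6]; color 2: [10]; color 3: [5, 9]; color 4: [7, 8].
(χ(G) = 4 ≤ 5.)

Yes, G is 5-colorable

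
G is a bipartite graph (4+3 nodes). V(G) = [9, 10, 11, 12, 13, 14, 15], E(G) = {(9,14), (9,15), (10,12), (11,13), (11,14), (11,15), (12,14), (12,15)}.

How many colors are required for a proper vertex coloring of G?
Clique number ω(G) = 2 (lower bound: χ ≥ ω).
The graph is bipartite (no odd cycle), so 2 colors suffice: χ(G) = 2.
A valid 2-coloring: color 1: [10, 13, 14, 15]; color 2: [9, 11, 12].

χ(G) = 2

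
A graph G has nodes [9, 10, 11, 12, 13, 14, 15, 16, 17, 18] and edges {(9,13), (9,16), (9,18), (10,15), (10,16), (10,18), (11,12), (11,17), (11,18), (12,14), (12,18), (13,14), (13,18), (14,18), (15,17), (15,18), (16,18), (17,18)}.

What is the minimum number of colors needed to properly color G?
χ(G) = 4

Clique number ω(G) = 3 (lower bound: χ ≥ ω).
Odd cycle [14, 13, 9, 16, 10, 15, 17, 11, 12] needs 3 colors (χ ≥ 3).
Vertex 18 is adjacent to every vertex of [9, 10, 11, 12, 13, 14, 15, 16, 17], which already need 3 colors among themselves, so 18 needs a new color (χ ≥ 4).
The coloring below uses 4 colors, so χ(G) = 4.
A valid 4-coloring: color 1: [18]; color 2: [9, 10, 11, 14]; color 3: [12, 13, 15, 16]; color 4: [17].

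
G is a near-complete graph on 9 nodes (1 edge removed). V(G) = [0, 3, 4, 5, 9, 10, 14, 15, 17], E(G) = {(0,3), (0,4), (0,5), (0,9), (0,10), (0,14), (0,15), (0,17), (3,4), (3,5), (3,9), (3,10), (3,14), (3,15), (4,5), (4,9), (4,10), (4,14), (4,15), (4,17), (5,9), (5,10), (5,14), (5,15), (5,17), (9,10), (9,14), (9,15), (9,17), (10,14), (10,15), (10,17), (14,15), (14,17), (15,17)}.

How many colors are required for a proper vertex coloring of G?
χ(G) = 8

Clique number ω(G) = 8 (lower bound: χ ≥ ω).
The clique on [0, 4, 5, 9, 10, 14, 15, 17] has size 8, forcing χ ≥ 8, and the coloring below uses 8 colors, so χ(G) = 8.
A valid 8-coloring: color 1: [0]; color 2: [9]; color 3: [15]; color 4: [10]; color 5: [4]; color 6: [5]; color 7: [14]; color 8: [3, 17].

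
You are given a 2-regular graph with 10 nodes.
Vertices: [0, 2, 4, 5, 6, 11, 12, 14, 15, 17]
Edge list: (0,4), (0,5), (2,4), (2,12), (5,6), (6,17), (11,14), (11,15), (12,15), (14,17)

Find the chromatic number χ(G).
Clique number ω(G) = 2 (lower bound: χ ≥ ω).
The graph is bipartite (no odd cycle), so 2 colors suffice: χ(G) = 2.
A valid 2-coloring: color 1: [4, 5, 11, 12, 17]; color 2: [0, 2, 6, 14, 15].

χ(G) = 2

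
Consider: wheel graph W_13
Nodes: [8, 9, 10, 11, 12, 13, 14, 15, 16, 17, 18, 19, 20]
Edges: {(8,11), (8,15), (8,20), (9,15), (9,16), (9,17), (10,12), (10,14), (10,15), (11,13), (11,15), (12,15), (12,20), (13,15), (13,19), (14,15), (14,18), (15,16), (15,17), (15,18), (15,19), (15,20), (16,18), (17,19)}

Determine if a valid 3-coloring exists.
Yes, G is 3-colorable

A valid 3-coloring: color 1: [15]; color 2: [8, 12, 13, 14, 16, 17]; color 3: [9, 10, 11, 18, 19, 20].
(χ(G) = 3 ≤ 3.)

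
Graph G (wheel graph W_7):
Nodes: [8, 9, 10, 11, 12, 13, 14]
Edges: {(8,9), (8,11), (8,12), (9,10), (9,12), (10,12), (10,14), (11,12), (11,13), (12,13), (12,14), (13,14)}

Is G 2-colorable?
No, G is not 2-colorable

The clique on vertices [8, 9, 12] has size 3 > 2, so it alone needs 3 colors.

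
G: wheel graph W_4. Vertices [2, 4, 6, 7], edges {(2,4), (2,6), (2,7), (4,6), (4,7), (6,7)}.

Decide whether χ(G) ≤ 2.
The clique on vertices [2, 4, 6, 7] has size 4 > 2, so it alone needs 4 colors.

No, G is not 2-colorable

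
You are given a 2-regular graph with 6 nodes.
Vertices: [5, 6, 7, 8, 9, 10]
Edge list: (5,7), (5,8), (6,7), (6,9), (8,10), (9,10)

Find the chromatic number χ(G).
Clique number ω(G) = 2 (lower bound: χ ≥ ω).
The graph is bipartite (no odd cycle), so 2 colors suffice: χ(G) = 2.
A valid 2-coloring: color 1: [5, 6, 10]; color 2: [7, 8, 9].

χ(G) = 2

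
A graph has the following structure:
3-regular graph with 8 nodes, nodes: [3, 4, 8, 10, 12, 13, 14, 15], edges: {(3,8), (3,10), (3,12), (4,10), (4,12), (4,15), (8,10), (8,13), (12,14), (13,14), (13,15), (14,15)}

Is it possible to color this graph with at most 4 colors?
A valid 4-coloring: color 1: [3, 4, 13]; color 2: [8, 14]; color 3: [10, 12, 15].
(χ(G) = 3 ≤ 4.)

Yes, G is 4-colorable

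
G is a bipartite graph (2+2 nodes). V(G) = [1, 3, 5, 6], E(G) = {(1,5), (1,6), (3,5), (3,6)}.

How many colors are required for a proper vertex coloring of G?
Clique number ω(G) = 2 (lower bound: χ ≥ ω).
The graph is bipartite (no odd cycle), so 2 colors suffice: χ(G) = 2.
A valid 2-coloring: color 1: [5, 6]; color 2: [1, 3].

χ(G) = 2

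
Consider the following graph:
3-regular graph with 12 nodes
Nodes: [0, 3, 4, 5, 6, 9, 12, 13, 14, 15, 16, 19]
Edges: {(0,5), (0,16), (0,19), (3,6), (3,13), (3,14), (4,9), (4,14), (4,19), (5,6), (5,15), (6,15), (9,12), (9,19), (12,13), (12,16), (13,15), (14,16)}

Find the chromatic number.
χ(G) = 3

Clique number ω(G) = 3 (lower bound: χ ≥ ω).
The clique on [4, 9, 19] has size 3, forcing χ ≥ 3, and the coloring below uses 3 colors, so χ(G) = 3.
A valid 3-coloring: color 1: [0, 6, 9, 13, 14]; color 2: [3, 5, 16, 19]; color 3: [4, 12, 15].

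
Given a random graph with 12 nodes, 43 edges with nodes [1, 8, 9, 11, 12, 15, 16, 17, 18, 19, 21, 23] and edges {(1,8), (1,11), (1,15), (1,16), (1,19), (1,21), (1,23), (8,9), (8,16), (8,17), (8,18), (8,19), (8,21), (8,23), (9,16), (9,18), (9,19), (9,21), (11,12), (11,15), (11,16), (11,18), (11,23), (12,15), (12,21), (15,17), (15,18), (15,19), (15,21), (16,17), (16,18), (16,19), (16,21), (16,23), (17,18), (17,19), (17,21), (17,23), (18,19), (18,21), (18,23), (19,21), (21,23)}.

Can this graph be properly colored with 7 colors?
Yes, G is 7-colorable

A valid 7-coloring: color 1: [11, 21]; color 2: [15, 16]; color 3: [1, 12, 18]; color 4: [8]; color 5: [19, 23]; color 6: [9, 17].
(χ(G) = 6 ≤ 7.)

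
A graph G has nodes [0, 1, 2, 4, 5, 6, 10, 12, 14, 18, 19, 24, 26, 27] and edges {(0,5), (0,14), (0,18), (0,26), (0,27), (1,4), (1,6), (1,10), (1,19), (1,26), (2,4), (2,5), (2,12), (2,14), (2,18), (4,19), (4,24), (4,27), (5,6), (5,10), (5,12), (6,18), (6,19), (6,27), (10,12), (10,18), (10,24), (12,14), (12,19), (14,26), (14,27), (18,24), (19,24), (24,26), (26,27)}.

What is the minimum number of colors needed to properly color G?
Clique number ω(G) = 4 (lower bound: χ ≥ ω).
The clique on [0, 14, 26, 27] has size 4, forcing χ ≥ 4, and the coloring below uses 4 colors, so χ(G) = 4.
A valid 4-coloring: color 1: [0, 4, 6, 12]; color 2: [1, 5, 14, 18]; color 3: [2, 10, 19, 26]; color 4: [24, 27].

χ(G) = 4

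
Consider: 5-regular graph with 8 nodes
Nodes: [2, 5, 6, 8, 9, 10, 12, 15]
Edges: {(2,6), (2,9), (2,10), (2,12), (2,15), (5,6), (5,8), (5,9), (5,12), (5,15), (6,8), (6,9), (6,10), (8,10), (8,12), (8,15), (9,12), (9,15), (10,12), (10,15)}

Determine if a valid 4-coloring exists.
Yes, G is 4-colorable

A valid 4-coloring: color 1: [9, 10]; color 2: [2, 5]; color 3: [6, 12, 15]; color 4: [8].
(χ(G) = 4 ≤ 4.)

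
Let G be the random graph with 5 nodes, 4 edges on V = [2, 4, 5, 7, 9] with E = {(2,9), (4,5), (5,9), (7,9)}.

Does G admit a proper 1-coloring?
No, G is not 1-colorable

Edge (2,9) forces its endpoints to differ, so 1 color is not enough.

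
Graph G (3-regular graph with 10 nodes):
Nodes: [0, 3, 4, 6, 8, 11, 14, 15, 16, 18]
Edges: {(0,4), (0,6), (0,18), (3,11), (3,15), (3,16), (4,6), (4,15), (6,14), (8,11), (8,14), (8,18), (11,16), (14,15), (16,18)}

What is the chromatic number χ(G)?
χ(G) = 3

Clique number ω(G) = 3 (lower bound: χ ≥ ω).
The clique on [0, 4, 6] has size 3, forcing χ ≥ 3, and the coloring below uses 3 colors, so χ(G) = 3.
A valid 3-coloring: color 1: [3, 4, 8]; color 2: [6, 11, 15, 18]; color 3: [0, 14, 16].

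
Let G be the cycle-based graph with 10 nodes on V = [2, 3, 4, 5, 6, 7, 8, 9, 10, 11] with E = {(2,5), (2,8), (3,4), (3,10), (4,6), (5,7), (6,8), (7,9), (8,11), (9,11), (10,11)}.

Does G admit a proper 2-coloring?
A valid 2-coloring: color 1: [2, 3, 6, 7, 11]; color 2: [4, 5, 8, 9, 10].
(χ(G) = 2 ≤ 2.)

Yes, G is 2-colorable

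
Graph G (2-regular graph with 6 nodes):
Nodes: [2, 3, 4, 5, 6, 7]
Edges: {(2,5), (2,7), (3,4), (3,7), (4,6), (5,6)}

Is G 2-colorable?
A valid 2-coloring: color 1: [2, 3, 6]; color 2: [4, 5, 7].
(χ(G) = 2 ≤ 2.)

Yes, G is 2-colorable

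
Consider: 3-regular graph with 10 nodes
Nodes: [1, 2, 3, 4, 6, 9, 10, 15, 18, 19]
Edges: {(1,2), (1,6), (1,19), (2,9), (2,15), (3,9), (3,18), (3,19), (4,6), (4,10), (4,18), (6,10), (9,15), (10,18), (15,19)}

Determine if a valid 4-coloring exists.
Yes, G is 4-colorable

A valid 4-coloring: color 1: [1, 3, 10, 15]; color 2: [2, 6, 18, 19]; color 3: [4, 9].
(χ(G) = 3 ≤ 4.)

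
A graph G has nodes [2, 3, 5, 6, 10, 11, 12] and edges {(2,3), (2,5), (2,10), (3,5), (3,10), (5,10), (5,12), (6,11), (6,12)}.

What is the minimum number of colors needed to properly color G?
Clique number ω(G) = 4 (lower bound: χ ≥ ω).
The clique on [2, 3, 5, 10] has size 4, forcing χ ≥ 4, and the coloring below uses 4 colors, so χ(G) = 4.
A valid 4-coloring: color 1: [5, 6]; color 2: [3, 11, 12]; color 3: [10]; color 4: [2].

χ(G) = 4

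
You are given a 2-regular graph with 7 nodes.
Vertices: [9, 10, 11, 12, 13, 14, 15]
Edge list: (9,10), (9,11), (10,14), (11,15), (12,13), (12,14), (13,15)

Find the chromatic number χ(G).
Clique number ω(G) = 2 (lower bound: χ ≥ ω).
Odd cycle [13, 12, 14, 10, 9, 11, 15] needs 3 colors (χ ≥ 3).
The coloring below uses 3 colors, so χ(G) = 3.
A valid 3-coloring: color 1: [10, 11, 13]; color 2: [9, 14, 15]; color 3: [12].

χ(G) = 3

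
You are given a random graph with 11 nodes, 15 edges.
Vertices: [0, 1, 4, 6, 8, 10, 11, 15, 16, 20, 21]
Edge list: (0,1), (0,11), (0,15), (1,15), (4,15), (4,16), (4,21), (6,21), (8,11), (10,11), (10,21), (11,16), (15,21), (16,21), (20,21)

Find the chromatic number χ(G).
χ(G) = 3

Clique number ω(G) = 3 (lower bound: χ ≥ ω).
The clique on [0, 1, 15] has size 3, forcing χ ≥ 3, and the coloring below uses 3 colors, so χ(G) = 3.
A valid 3-coloring: color 1: [1, 11, 21]; color 2: [6, 8, 10, 15, 16, 20]; color 3: [0, 4].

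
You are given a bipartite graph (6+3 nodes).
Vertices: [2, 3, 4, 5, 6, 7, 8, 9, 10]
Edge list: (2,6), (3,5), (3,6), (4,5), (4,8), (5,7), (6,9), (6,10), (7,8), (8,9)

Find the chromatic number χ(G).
χ(G) = 2

Clique number ω(G) = 2 (lower bound: χ ≥ ω).
The graph is bipartite (no odd cycle), so 2 colors suffice: χ(G) = 2.
A valid 2-coloring: color 1: [5, 6, 8]; color 2: [2, 3, 4, 7, 9, 10].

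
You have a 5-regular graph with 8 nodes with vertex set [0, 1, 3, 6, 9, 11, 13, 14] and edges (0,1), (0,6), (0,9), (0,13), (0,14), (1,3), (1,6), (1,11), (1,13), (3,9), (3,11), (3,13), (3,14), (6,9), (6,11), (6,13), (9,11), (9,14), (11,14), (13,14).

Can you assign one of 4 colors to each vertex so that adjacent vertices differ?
Yes, G is 4-colorable

A valid 4-coloring: color 1: [3, 6]; color 2: [9, 13]; color 3: [0, 11]; color 4: [1, 14].
(χ(G) = 4 ≤ 4.)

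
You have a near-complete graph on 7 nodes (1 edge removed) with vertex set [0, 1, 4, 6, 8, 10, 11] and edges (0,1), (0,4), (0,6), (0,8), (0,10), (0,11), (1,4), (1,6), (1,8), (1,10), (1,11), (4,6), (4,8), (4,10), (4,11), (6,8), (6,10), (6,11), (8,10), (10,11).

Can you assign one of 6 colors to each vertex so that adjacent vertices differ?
A valid 6-coloring: color 1: [4]; color 2: [0]; color 3: [10]; color 4: [1]; color 5: [6]; color 6: [8, 11].
(χ(G) = 6 ≤ 6.)

Yes, G is 6-colorable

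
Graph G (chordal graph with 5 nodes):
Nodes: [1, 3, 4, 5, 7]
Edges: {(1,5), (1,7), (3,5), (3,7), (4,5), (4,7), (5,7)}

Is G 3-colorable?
Yes, G is 3-colorable

A valid 3-coloring: color 1: [7]; color 2: [5]; color 3: [1, 3, 4].
(χ(G) = 3 ≤ 3.)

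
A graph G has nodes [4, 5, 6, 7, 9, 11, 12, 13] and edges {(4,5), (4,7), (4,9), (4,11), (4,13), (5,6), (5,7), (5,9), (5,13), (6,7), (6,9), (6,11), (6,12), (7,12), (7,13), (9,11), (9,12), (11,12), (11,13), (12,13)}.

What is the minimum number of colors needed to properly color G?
χ(G) = 4

Clique number ω(G) = 4 (lower bound: χ ≥ ω).
The clique on [4, 5, 7, 13] has size 4, forcing χ ≥ 4, and the coloring below uses 4 colors, so χ(G) = 4.
A valid 4-coloring: color 1: [7, 11]; color 2: [9, 13]; color 3: [4, 6]; color 4: [5, 12].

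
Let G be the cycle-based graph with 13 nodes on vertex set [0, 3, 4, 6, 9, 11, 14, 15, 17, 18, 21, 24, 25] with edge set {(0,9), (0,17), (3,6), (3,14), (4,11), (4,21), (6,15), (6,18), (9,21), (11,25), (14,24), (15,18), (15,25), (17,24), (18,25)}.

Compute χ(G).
Clique number ω(G) = 3 (lower bound: χ ≥ ω).
The clique on [6, 15, 18] has size 3, forcing χ ≥ 3, and the coloring below uses 3 colors, so χ(G) = 3.
A valid 3-coloring: color 1: [4, 6, 9, 14, 17, 25]; color 2: [0, 3, 11, 18, 21, 24]; color 3: [15].

χ(G) = 3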